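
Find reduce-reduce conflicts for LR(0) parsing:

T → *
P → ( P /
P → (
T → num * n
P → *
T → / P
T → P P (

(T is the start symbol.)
Yes — I2: [P → * .] vs [T → * .]

Augment with T' → T and build the canonical LR(0) collection (I0 = CLOSURE({[T' → . T]}), then GOTO on every symbol after a dot until no new states appear). It has 15 states:
  I0: { [P → . ( P /], [P → . (], [P → . *], [T → . *], [T → . / P], [T → . P P (], [T → . num * n], [T' → . T] }  — shift
  I1: { [P → ( . P /], [P → ( .], [P → . ( P /], [P → . (], [P → . *] }  — shift, reduce
  I2: { [P → * .], [T → * .] }  — 2 reduces
  I3: { [P → . ( P /], [P → . (], [P → . *], [T → / . P] }  — shift
  I4: { [P → . ( P /], [P → . (], [P → . *], [T → P . P (] }  — shift
  I5: { [T' → T .] }  — accept
  I6: { [T → num . * n] }  — shift
  I7: { [T → num * . n] }  — shift
  I8: { [T → num * n .] }  — reduce
  I9: { [P → * .] }  — reduce
  I10: { [T → P P . (] }  — shift
  I11: { [T → P P ( .] }  — reduce
  I12: { [T → / P .] }  — reduce
  I13: { [P → ( P . /] }  — shift
  I14: { [P → ( P / .] }  — reduce

I2 contains complete items [P → * .], [T → * .] — reduce-reduce conflict.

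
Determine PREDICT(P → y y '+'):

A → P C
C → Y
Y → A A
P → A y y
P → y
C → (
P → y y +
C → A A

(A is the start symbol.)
{ 'y' }

PREDICT(P → y y '+') = (FIRST(RHS) \ {ε}) ∪ (FOLLOW(P) if ε ∈ FIRST(RHS), i.e. RHS ⇒* ε)
FIRST(y y '+') = { 'y' }
ε ∉ FIRST(y y '+'), so FOLLOW(P) is not added.
PREDICT(P → y y '+') = { 'y' }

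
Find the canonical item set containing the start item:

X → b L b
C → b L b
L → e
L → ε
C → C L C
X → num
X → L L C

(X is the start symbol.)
{ [L → . e], [L → .], [X → . L L C], [X → . b L b], [X → . num], [X' → . X] }

First, augment the grammar with X' → X
I₀ = CLOSURE({ [X' → . X] }):
  [X' → . X] has the dot before X: add [X → . b L b], [X → . num], [X → . L L C]
  [X → . L L C] has the dot before L: add [L → . e], [L → .]
No further items can be added.

I₀ = { [L → . e], [L → .], [X → . L L C], [X → . b L b], [X → . num], [X' → . X] }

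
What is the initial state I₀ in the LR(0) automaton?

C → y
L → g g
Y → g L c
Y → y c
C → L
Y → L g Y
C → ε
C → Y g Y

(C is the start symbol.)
{ [C → . L], [C → . Y g Y], [C → . y], [C → .], [C' → . C], [L → . g g], [Y → . L g Y], [Y → . g L c], [Y → . y c] }

First, augment the grammar with C' → C
I₀ = CLOSURE({ [C' → . C] }):
  [C' → . C] has the dot before C: add [C → . y], [C → . L], [C → .], [C → . Y g Y]
  [C → . L] has the dot before L: add [L → . g g]
  [C → . Y g Y] has the dot before Y: add [Y → . g L c], [Y → . y c], [Y → . L g Y]
No further items can be added.

I₀ = { [C → . L], [C → . Y g Y], [C → . y], [C → .], [C' → . C], [L → . g g], [Y → . L g Y], [Y → . g L c], [Y → . y c] }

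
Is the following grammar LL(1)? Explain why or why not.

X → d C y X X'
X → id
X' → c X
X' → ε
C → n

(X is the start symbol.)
No. Predict set conflict for X': { 'c' }

Relevant sets:
  FOLLOW(X') = { $, 'c' }

For X:
  PREDICT(X → d C y X X') = { 'd' }
  PREDICT(X → id) = { 'id' }
For X':
  PREDICT(X' → c X) = { 'c' }
  PREDICT(X' → ε) = { $, 'c' }
C has a single production, so nothing to check there.

Conflict found: Predict set conflict for X': { 'c' }
The grammar is NOT LL(1).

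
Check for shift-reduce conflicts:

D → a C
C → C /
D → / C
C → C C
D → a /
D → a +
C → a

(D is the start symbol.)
Yes — I6: [D → a C .] vs [C → C . /]; I9: [C → C C .] vs [C → C . /]; I10: [D → / C .] vs [C → C . /]

A shift-reduce conflict occurs when an LR(0) state has both:
  - a complete (reduce) item [A → α .] (dot at the end), and
  - a shift item [B → β . c γ] (dot before a terminal).

Augment with D' → D and build the canonical LR(0) collection (I0 = CLOSURE({[D' → . D]}), then GOTO on every symbol after a dot until no new states appear). It has 11 states:
  I0: { [D → . / C], [D → . a +], [D → . a /], [D → . a C], [D' → . D] }  — shift
  I1: { [C → . C /], [C → . C C], [C → . a], [D → / . C] }  — shift
  I2: { [D' → D .] }  — accept
  I3: { [C → . C /], [C → . C C], [C → . a], [D → a . +], [D → a . /], [D → a . C] }  — shift
  I4: { [D → a + .] }  — reduce
  I5: { [D → a / .] }  — reduce
  I6: { [C → . C /], [C → . C C], [C → . a], [C → C . /], [C → C . C], [D → a C .] }  — shift, reduce
  I7: { [C → a .] }  — reduce
  I8: { [C → C / .] }  — reduce
  I9: { [C → . C /], [C → . C C], [C → . a], [C → C . /], [C → C . C], [C → C C .] }  — shift, reduce
  I10: { [C → . C /], [C → . C C], [C → . a], [C → C . /], [C → C . C], [D → / C .] }  — shift, reduce

I6 contains reduce item [D → a C .] and shift items [C → C . /], [C → . a] — shift-reduce conflict.
I9 contains reduce item [C → C C .] and shift items [C → C . /], [C → . a] — shift-reduce conflict.
I10 contains reduce item [D → / C .] and shift items [C → C . /], [C → . a] — shift-reduce conflict.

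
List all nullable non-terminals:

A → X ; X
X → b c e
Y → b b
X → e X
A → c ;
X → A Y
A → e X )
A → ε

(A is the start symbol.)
A non-terminal is nullable if it can derive ε (the empty string): either it has an ε-production, or it has a production whose right-hand side consists entirely of nullable non-terminals.

ε-productions: A → ε
So A is immediately nullable.
No further non-terminal can be added: every production for the remaining non-terminals contains a terminal or a non-nullable non-terminal.
Nullable = { 'A' }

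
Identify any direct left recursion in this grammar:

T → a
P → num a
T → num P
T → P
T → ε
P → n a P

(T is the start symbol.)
No direct left recursion

Direct left recursion occurs when N → N α for some non-terminal N (the right-hand side begins with the left-hand side itself).

T → a: starts with a
P → num a: starts with num
T → num P: starts with num
T → P: starts with P
T → ε: starts with ε
P → n a P: starts with n

No direct left recursion found.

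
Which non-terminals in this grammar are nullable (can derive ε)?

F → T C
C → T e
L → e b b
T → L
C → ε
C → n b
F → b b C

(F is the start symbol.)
{ 'C' }

A non-terminal is nullable if it can derive ε (the empty string): either it has an ε-production, or it has a production whose right-hand side consists entirely of nullable non-terminals.

ε-productions: C → ε
So C is immediately nullable.
No further non-terminal can be added: every production for the remaining non-terminals contains a terminal or a non-nullable non-terminal.
Nullable = { 'C' }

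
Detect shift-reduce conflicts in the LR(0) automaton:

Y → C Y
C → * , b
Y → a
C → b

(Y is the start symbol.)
Augment with Y' → Y and build the canonical LR(0) collection (I0 = CLOSURE({[Y' → . Y]}), then GOTO on every symbol after a dot until no new states appear). It has 9 states:
  I0: { [C → . * , b], [C → . b], [Y → . C Y], [Y → . a], [Y' → . Y] }  — shift
  I1: { [C → * . , b] }  — shift
  I2: { [C → . * , b], [C → . b], [Y → . C Y], [Y → . a], [Y → C . Y] }  — shift
  I3: { [Y' → Y .] }  — accept
  I4: { [Y → a .] }  — reduce
  I5: { [C → b .] }  — reduce
  I6: { [Y → C Y .] }  — reduce
  I7: { [C → * , . b] }  — shift
  I8: { [C → * , b .] }  — reduce

No state contains both a complete item and a shift item.

Answer: No shift-reduce conflicts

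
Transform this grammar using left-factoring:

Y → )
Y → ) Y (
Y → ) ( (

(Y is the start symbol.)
Y → ) Y'
Y' → ε
Y' → Y (
Y' → ( (

Left-factoring transforms A → αβ₁ | αβ₂ into A → αA' and A' → β₁ | β₂
(α is the longest common prefix among the alternatives). Repeat until
no nonterminal has two alternatives with a common prefix.

Round 1: Y has alternatives sharing prefix ')'. Introduce Y': Y → ) Y'
  Add: Y' → ε
  Add: Y' → Y (
  Add: Y' → ( (

No remaining common prefixes — done.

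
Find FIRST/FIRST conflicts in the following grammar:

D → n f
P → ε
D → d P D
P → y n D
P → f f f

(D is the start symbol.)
A FIRST/FIRST conflict occurs when two productions N → α and N → β for the same non-terminal have FIRST(α) ∩ FIRST(β) ≠ ∅ (with ε ∈ FIRST of a nullable right-hand side, so two nullable alternatives also conflict).

Productions for D:
  D → n f: FIRST = { 'n' }
  D → d P D: FIRST = { 'd' }
Productions for P:
  P → ε: FIRST = { ε }
  P → y n D: FIRST = { 'y' }
  P → f f f: FIRST = { 'f' }

All alternatives of each non-terminal have pairwise disjoint FIRST sets.

Answer: No FIRST/FIRST conflicts.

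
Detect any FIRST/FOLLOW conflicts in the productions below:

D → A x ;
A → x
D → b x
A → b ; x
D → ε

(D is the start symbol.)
No FIRST/FOLLOW conflicts.

A FIRST/FOLLOW conflict occurs when a non-terminal N has a nullable alternative N → β (β ⇒* ε) and another alternative N → α with FIRST(α) ∩ FOLLOW(N) ≠ ∅: on such a lookahead the parser cannot decide between expanding α and letting N vanish via β.

Nullable non-terminals: D.
FIRST sets used below: FIRST(A) = { 'b', 'x' }

D: nullable alternative(s) D → ε; FOLLOW(D) = { $ }
  D → A x ;: FIRST \ {ε} = { 'b', 'x' } — disjoint from FOLLOW(D)
  D → b x: FIRST \ {ε} = { 'b' } — disjoint from FOLLOW(D)
  D → ε: FIRST \ {ε} = { } — this is the only nullable alternative, skip

A has no nullable alternative, so no FIRST/FOLLOW check is needed there.

No FIRST/FOLLOW conflicts found.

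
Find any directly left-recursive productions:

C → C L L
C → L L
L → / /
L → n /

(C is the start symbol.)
Yes, C is left-recursive

C → C L L: LEFT RECURSIVE (starts with C)
C → L L: starts with L
L → / /: starts with '/'
L → n /: starts with n

The grammar has direct left recursion on: C.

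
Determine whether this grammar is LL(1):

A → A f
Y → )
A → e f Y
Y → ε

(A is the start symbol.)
Relevant sets:
  FIRST(A) = { 'e' }
  FOLLOW(Y) = { $, 'f' }

For A:
  PREDICT(A → A f) = { 'e' }
  PREDICT(A → e f Y) = { 'e' }
For Y:
  PREDICT(Y → ')') = { ')' }
  PREDICT(Y → ε) = { $, 'f' }

Conflict found: Predict set conflict for A: { 'e' }
The grammar is NOT LL(1).

Answer: No. Predict set conflict for A: { 'e' }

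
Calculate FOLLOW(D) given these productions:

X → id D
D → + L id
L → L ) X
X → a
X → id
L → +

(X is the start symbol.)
To compute FOLLOW(D), find every occurrence of D on a right-hand side N → α D β: add FIRST(β) \ {ε}, and if β is empty or nullable also add FOLLOW(N). Iterate to a fixed point.

In X → id D: D is at the end, add FOLLOW(X)

The FOLLOW sets referred to above (computed the same way, to a fixed point):
  FOLLOW(X) = { $, ')', 'id' }

Taking the union: FOLLOW(D) = { $, ')', 'id' }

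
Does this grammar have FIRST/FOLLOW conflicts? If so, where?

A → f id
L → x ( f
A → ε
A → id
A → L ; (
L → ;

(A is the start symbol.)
No FIRST/FOLLOW conflicts.

A FIRST/FOLLOW conflict occurs when a non-terminal N has a nullable alternative N → β (β ⇒* ε) and another alternative N → α with FIRST(α) ∩ FOLLOW(N) ≠ ∅: on such a lookahead the parser cannot decide between expanding α and letting N vanish via β.

Nullable non-terminals: A.
FIRST sets used below: FIRST(L) = { ';', 'x' }

A: nullable alternative(s) A → ε; FOLLOW(A) = { $ }
  A → f id: FIRST \ {ε} = { 'f' } — disjoint from FOLLOW(A)
  A → ε: FIRST \ {ε} = { } — this is the only nullable alternative, skip
  A → id: FIRST \ {ε} = { 'id' } — disjoint from FOLLOW(A)
  A → L ; (: FIRST \ {ε} = { ';', 'x' } — disjoint from FOLLOW(A)

L has no nullable alternative, so no FIRST/FOLLOW check is needed there.

No FIRST/FOLLOW conflicts found.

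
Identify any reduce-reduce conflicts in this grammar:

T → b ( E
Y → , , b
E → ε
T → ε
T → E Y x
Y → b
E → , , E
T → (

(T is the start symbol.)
Yes — I0: [E → .] vs [T → .]

A reduce-reduce conflict occurs when an LR(0) state has two complete items [A → α .] and [B → β .] — both call for a reduction, and with no lookahead the parser cannot choose between them.

Augment with T' → T and build the canonical LR(0) collection (I0 = CLOSURE({[T' → . T]}), then GOTO on every symbol after a dot until no new states appear). It has 16 states:
  I0: { [E → . , , E], [E → .], [T → . (], [T → . E Y x], [T → . b ( E], [T → .], [T' → . T] }  — shift, 2 reduces
  I1: { [T → ( .] }  — reduce
  I2: { [E → , . , E] }  — shift
  I3: { [T → E . Y x], [Y → . , , b], [Y → . b] }  — shift
  I4: { [T' → T .] }  — accept
  I5: { [T → b . ( E] }  — shift
  I6: { [E → . , , E], [E → .], [T → b ( . E] }  — shift, reduce
  I7: { [T → b ( E .] }  — reduce
  I8: { [Y → , . , b] }  — shift
  I9: { [T → E Y . x] }  — shift
  I10: { [Y → b .] }  — reduce
  I11: { [T → E Y x .] }  — reduce
  I12: { [Y → , , . b] }  — shift
  I13: { [Y → , , b .] }  — reduce
  I14: { [E → , , . E], [E → . , , E], [E → .] }  — shift, reduce
  I15: { [E → , , E .] }  — reduce

I0 contains complete items [E → .], [T → .] — reduce-reduce conflict.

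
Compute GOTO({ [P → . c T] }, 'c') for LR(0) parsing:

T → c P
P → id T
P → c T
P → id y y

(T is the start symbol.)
GOTO(I, 'c') = CLOSURE({ [A → αX.β] : [A → α.Xβ] ∈ I, X = 'c' })

Items with dot before 'c', with the dot advanced:
  [P → . c T] → [P → c . T]
Closure of the advanced items:
  [P → c . T] has the dot before T: add [T → . c P]

GOTO = { [P → c . T], [T → . c P] }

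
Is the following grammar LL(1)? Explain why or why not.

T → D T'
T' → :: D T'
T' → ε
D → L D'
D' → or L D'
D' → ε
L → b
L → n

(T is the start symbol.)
Yes, the grammar is LL(1).

A grammar is LL(1) if for each non-terminal N with multiple productions, the predict sets of those productions are pairwise disjoint, where PREDICT(N → α) = (FIRST(α) \ {ε}) ∪ (FOLLOW(N) if α ⇒* ε).

Relevant sets:
  FOLLOW(T') = { $ }
  FOLLOW(D') = { $, '::' }

For T':
  PREDICT(T' → :: D T') = { '::' }
  PREDICT(T' → ε) = { $ }
For D':
  PREDICT(D' → or L D') = { 'or' }
  PREDICT(D' → ε) = { $, '::' }
For L:
  PREDICT(L → b) = { 'b' }
  PREDICT(L → n) = { 'n' }
T, D have a single production, so nothing to check there.

All predict sets are disjoint. The grammar IS LL(1).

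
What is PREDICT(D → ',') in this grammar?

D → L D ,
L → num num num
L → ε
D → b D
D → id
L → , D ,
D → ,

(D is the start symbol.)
PREDICT(D → ',') = (FIRST(RHS) \ {ε}) ∪ (FOLLOW(D) if ε ∈ FIRST(RHS), i.e. RHS ⇒* ε)
FIRST(',') = { ',' }
ε ∉ FIRST(','), so FOLLOW(D) is not added.
PREDICT(D → ',') = { ',' }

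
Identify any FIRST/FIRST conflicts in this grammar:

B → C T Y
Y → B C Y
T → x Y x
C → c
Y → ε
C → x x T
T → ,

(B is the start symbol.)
No FIRST/FIRST conflicts.

FIRST sets of the non-terminals at (or reachable through a nullable prefix from) the front of some alternative:
  FIRST(B) = { 'c', 'x' }

Productions for Y:
  Y → B C Y: FIRST = { 'c', 'x' }
  Y → ε: FIRST = { ε }
Productions for T:
  T → x Y x: FIRST = { 'x' }
  T → ,: FIRST = { ',' }
Productions for C:
  C → c: FIRST = { 'c' }
  C → x x T: FIRST = { 'x' }
B has only one production, so no FIRST/FIRST conflict is possible there.

All alternatives of each non-terminal have pairwise disjoint FIRST sets.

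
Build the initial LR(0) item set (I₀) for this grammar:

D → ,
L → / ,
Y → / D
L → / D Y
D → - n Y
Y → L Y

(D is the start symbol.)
First, augment the grammar with D' → D
I₀ = CLOSURE({ [D' → . D] }):
  [D' → . D] has the dot before D: add [D → . ,], [D → . - n Y]
No further items can be added.

I₀ = { [D → . ,], [D → . - n Y], [D' → . D] }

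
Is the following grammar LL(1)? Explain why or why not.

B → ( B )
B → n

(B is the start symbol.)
Yes, the grammar is LL(1).

For B:
  PREDICT(B → '(' B ')') = { '(' }
  PREDICT(B → n) = { 'n' }

All predict sets are disjoint. The grammar IS LL(1).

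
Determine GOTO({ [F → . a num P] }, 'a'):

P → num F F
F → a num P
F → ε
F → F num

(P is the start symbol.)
{ [F → a . num P] }

GOTO(I, 'a') = CLOSURE({ [A → αX.β] : [A → α.Xβ] ∈ I, X = 'a' })

Items with dot before 'a', with the dot advanced:
  [F → . a num P] → [F → a . num P]
Closure adds nothing (no advanced item has the dot before a non-terminal).

GOTO = { [F → a . num P] }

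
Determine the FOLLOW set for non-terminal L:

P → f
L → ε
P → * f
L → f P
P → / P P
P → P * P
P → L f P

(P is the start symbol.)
In P → L f P: L is followed by f P, add FIRST(f P) \ {ε} = { 'f' }

Taking the union: FOLLOW(L) = { 'f' }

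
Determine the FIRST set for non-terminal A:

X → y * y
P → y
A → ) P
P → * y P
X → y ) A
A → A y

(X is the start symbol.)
{ ')' }

From A → ) P:
  - ')' is a terminal: add ')' and stop
From A → A y:
  - A is the symbol being defined: contributes nothing new
    A is not nullable, so stop

Collecting: FIRST(A) = { ')' }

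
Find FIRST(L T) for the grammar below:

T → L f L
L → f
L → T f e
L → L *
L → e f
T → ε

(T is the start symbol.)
FIRST sets of the non-terminals involved (from the grammar, by fixed-point iteration):
  FIRST(L) = { 'e', 'f' }

To compute FIRST(L T), process the symbols left to right:
Symbol L is a non-terminal. Add FIRST(L) \ {ε} = { 'e', 'f' }
L is not nullable (ε ∉ FIRST(L)), so stop here.
FIRST(L T) = { 'e', 'f' }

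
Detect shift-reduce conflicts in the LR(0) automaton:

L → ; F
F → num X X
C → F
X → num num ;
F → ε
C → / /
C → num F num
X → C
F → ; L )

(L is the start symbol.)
A shift-reduce conflict occurs when an LR(0) state has both:
  - a complete (reduce) item [A → α .] (dot at the end), and
  - a shift item [B → β . c γ] (dot before a terminal).

Augment with L' → L and build the canonical LR(0) collection (I0 = CLOSURE({[L' → . L]}), then GOTO on every symbol after a dot until no new states appear). It has 19 states:
  I0: { [L → . ; F], [L' → . L] }  — shift
  I1: { [F → . ; L )], [F → . num X X], [F → .], [L → ; . F] }  — shift, reduce
  I2: { [L' → L .] }  — accept
  I3: { [F → ; . L )], [L → . ; F] }  — shift
  I4: { [L → ; F .] }  — reduce
  I5: { [C → . / /], [C → . F], [C → . num F num], [F → . ; L )], [F → . num X X], [F → .], [F → num . X X], [X → . C], [X → . num num ;] }  — shift, reduce
  I6: { [C → / . /] }  — shift
  I7: { [X → C .] }  — reduce
  I8: { [C → F .] }  — reduce
  I9: { [C → . / /], [C → . F], [C → . num F num], [F → . ; L )], [F → . num X X], [F → .], [F → num X . X], [X → . C], [X → . num num ;] }  — shift, reduce
  I10: { [C → . / /], [C → . F], [C → . num F num], [C → num . F num], [F → . ; L )], [F → . num X X], [F → .], [F → num . X X], [X → . C], [X → . num num ;], [X → num . num ;] }  — shift, reduce
  I11: { [C → F .], [C → num F . num] }  — shift, reduce
  I12: { [C → . / /], [C → . F], [C → . num F num], [C → num . F num], [F → . ; L )], [F → . num X X], [F → .], [F → num . X X], [X → . C], [X → . num num ;], [X → num . num ;], [X → num num . ;] }  — shift, reduce
  I13: { [F → ; . L )], [L → . ; F], [X → num num ; .] }  — shift, reduce
  I14: { [F → ; L . )] }  — shift
  I15: { [F → ; L ) .] }  — reduce
  I16: { [C → num F num .] }  — reduce
  I17: { [F → num X X .] }  — reduce
  I18: { [C → / / .] }  — reduce

I1 contains reduce item [F → .] and shift items [F → . ; L )], [F → . num X X] — shift-reduce conflict.
I5 contains reduce item [F → .] and shift items [C → . / /], [C → . num F num], [F → . ; L )], [F → . num X X], [X → . num num ;] — shift-reduce conflict.
I9 contains reduce item [F → .] and shift items [C → . / /], [C → . num F num], [F → . ; L )], [F → . num X X], [X → . num num ;] — shift-reduce conflict.
I10 contains reduce item [F → .] and shift items [C → . / /], [C → . num F num], [F → . ; L )], [F → . num X X], [X → . num num ;], [X → num . num ;] — shift-reduce conflict.
I11 contains reduce item [C → F .] and shift item [C → num F . num] — shift-reduce conflict.
I12 contains reduce item [F → .] and shift items [C → . / /], [C → . num F num], [F → . ; L )], [F → . num X X], [X → . num num ;], [X → num . num ;], [X → num num . ;] — shift-reduce conflict.
I13 contains reduce item [X → num num ; .] and shift item [L → . ; F] — shift-reduce conflict.

Answer: Yes — I1: [F → .] vs [F → . ; L )]; I5: [F → .] vs [C → . / /]; I9: [F → .] vs [C → . / /]; I10: [F → .] vs [C → . / /]; I11: [C → F .] vs [C → num F . num]; I12: [F → .] vs [C → . / /]; I13: [X → num num ; .] vs [L → . ; F]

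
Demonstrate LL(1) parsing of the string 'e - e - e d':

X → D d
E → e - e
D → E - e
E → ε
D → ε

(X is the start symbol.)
Stack is shown with the top on the left.

Stack          Input          Action
------------------------------------
X $            e - e - e d $  output X → D d
D d $          e - e - e d $  output D → E - e
E - e d $      e - e - e d $  output E → e - e
e - e - e d $  e - e - e d $  match 'e'
- e - e d $    - e - e d $    match '-'
e - e d $      e - e d $      match 'e'
- e d $        - e d $        match '-'
e d $          e d $          match 'e'
d $            d $            match 'd'
$              $              accept

The string is accepted.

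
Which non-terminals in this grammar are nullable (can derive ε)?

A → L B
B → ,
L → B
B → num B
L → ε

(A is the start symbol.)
{ 'L' }

ε-productions: L → ε
So L is immediately nullable.
No further non-terminal can be added: every production for the remaining non-terminals contains a terminal or a non-nullable non-terminal.
Nullable = { 'L' }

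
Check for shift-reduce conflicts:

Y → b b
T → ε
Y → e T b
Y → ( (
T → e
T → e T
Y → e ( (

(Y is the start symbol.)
A shift-reduce conflict occurs when an LR(0) state has both:
  - a complete (reduce) item [A → α .] (dot at the end), and
  - a shift item [B → β . c γ] (dot before a terminal).

Augment with Y' → Y and build the canonical LR(0) collection (I0 = CLOSURE({[Y' → . Y]}), then GOTO on every symbol after a dot until no new states appear). It has 13 states:
  I0: { [Y → . ( (], [Y → . b b], [Y → . e ( (], [Y → . e T b], [Y' → . Y] }  — shift
  I1: { [Y → ( . (] }  — shift
  I2: { [Y' → Y .] }  — accept
  I3: { [Y → b . b] }  — shift
  I4: { [T → . e T], [T → . e], [T → .], [Y → e . ( (], [Y → e . T b] }  — shift, reduce
  I5: { [Y → e ( . (] }  — shift
  I6: { [Y → e T . b] }  — shift
  I7: { [T → . e T], [T → . e], [T → .], [T → e . T], [T → e .] }  — shift, 2 reduces
  I8: { [T → e T .] }  — reduce
  I9: { [Y → e T b .] }  — reduce
  I10: { [Y → e ( ( .] }  — reduce
  I11: { [Y → b b .] }  — reduce
  I12: { [Y → ( ( .] }  — reduce

I4 contains reduce item [T → .] and shift items [T → . e], [T → . e T], [Y → e . ( (] — shift-reduce conflict.
I7 contains reduce items [T → .], [T → e .] and shift items [T → . e], [T → . e T] — shift-reduce conflict.

Answer: Yes — I4: [T → .] vs [T → . e]; I7: [T → .] vs [T → . e]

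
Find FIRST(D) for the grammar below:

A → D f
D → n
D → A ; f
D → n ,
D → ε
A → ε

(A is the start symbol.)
{ ';', 'f', 'n', ε }

FIRST sets of the other non-terminals involved (by the same procedure, iterated to a fixed point):
  FIRST(A) = { ';', 'f', 'n', ε }

From D → n:
  - n is a terminal: add 'n' and stop
From D → A ; f:
  - A is a non-terminal: add FIRST(A) \ {ε} = { ';', 'f', 'n' }
    A is nullable, so continue to the next symbol
  - ';' is a terminal: add ';' and stop
From D → n ,:
  - n is a terminal: add 'n' and stop
From D → ε:
  - ε-production, so ε ∈ FIRST(D)

Collecting: FIRST(D) = { ';', 'f', 'n', ε }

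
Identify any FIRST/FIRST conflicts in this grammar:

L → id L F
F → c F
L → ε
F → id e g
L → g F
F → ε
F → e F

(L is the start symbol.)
No FIRST/FIRST conflicts.

A FIRST/FIRST conflict occurs when two productions N → α and N → β for the same non-terminal have FIRST(α) ∩ FIRST(β) ≠ ∅ (with ε ∈ FIRST of a nullable right-hand side, so two nullable alternatives also conflict).

Productions for L:
  L → id L F: FIRST = { 'id' }
  L → ε: FIRST = { ε }
  L → g F: FIRST = { 'g' }
Productions for F:
  F → c F: FIRST = { 'c' }
  F → id e g: FIRST = { 'id' }
  F → ε: FIRST = { ε }
  F → e F: FIRST = { 'e' }

All alternatives of each non-terminal have pairwise disjoint FIRST sets.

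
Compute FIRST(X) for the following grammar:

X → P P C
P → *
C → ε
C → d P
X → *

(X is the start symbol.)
{ '*' }

FIRST sets of the other non-terminals involved (by the same procedure, iterated to a fixed point):
  FIRST(P) = { '*' }

From X → P P C:
  - P is a non-terminal: add FIRST(P) \ {ε} = { '*' }
    P is not nullable, so stop
From X → *:
  - '*' is a terminal: add '*' and stop

Collecting: FIRST(X) = { '*' }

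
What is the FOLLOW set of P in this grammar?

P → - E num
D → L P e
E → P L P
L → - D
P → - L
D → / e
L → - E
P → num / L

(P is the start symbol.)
{ $, '-', 'e', 'num' }

P is the start symbol, so $ ∈ FOLLOW(P).
In D → L P e: P is followed by e, add FIRST(e) \ {ε} = { 'e' }
In E → P L P: P is followed by L P, add FIRST(L P) \ {ε} = { '-' }
In E → P L P: P is at the end, add FOLLOW(E)

The FOLLOW sets referred to above (computed the same way, to a fixed point):
  FOLLOW(E) = { $, '-', 'e', 'num' }

Taking the union: FOLLOW(P) = { $, '-', 'e', 'num' }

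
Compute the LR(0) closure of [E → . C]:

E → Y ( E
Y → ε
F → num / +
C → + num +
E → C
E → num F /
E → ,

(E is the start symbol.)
Start with: [E → . C]
  [E → . C] has the dot before C: add [C → . + num +]
No further items can be added.

CLOSURE = { [C → . + num +], [E → . C] }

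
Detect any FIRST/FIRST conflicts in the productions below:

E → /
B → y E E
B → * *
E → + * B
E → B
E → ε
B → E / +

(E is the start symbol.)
Yes. E → '/' / E → B on { '/' }; E → '+' '*' B / E → B on { '+' }; B → y E E / B → E '/' '+' on { 'y' }; B → '*' '*' / B → E '/' '+' on { '*' }

FIRST sets of the non-terminals at (or reachable through a nullable prefix from) the front of some alternative:
  FIRST(B) = { '*', '+', '/', 'y' }
  FIRST(E) = { '*', '+', '/', 'y', ε }

Productions for E:
  E → /: FIRST = { '/' }
  E → + * B: FIRST = { '+' }
  E → B: FIRST = { '*', '+', '/', 'y' }
  E → ε: FIRST = { ε }
Productions for B:
  B → y E E: FIRST = { 'y' }
  B → * *: FIRST = { '*' }
  B → E / +: FIRST = { '*', '+', '/', 'y' }

Conflict for E: E → / and E → B
  Overlap: { '/' }
Conflict for E: E → + * B and E → B
  Overlap: { '+' }
Conflict for B: B → y E E and B → E / +
  Overlap: { 'y' }
Conflict for B: B → * * and B → E / +
  Overlap: { '*' }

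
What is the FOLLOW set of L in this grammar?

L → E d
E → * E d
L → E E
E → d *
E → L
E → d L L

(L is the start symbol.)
To compute FOLLOW(L), find every occurrence of L on a right-hand side N → α L β: add FIRST(β) \ {ε}, and if β is empty or nullable also add FOLLOW(N). Iterate to a fixed point.

L is the start symbol, so $ ∈ FOLLOW(L).
In E → L: L is at the end, add FOLLOW(E)
In E → d L L: L is followed by L, add FIRST(L) \ {ε} = { '*', 'd' }
In E → d L L: L is at the end, add FOLLOW(E)

The FOLLOW sets referred to above (computed the same way, to a fixed point):
  FOLLOW(E) = { $, '*', 'd' }

Taking the union: FOLLOW(L) = { $, '*', 'd' }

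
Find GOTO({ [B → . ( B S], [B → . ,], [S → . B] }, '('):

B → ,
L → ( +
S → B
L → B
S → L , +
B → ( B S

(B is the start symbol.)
GOTO(I, '(') = CLOSURE({ [A → αX.β] : [A → α.Xβ] ∈ I, X = '(' })

Items with dot before '(', with the dot advanced:
  [B → . ( B S] → [B → ( . B S]
Closure of the advanced items:
  [B → ( . B S] has the dot before B: add [B → . ,], [B → . ( B S]

GOTO = { [B → ( . B S], [B → . ( B S], [B → . ,] }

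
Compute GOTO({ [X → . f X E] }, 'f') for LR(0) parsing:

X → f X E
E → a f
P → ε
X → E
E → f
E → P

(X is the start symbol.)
{ [E → . P], [E → . a f], [E → . f], [P → .], [X → . E], [X → . f X E], [X → f . X E] }

GOTO(I, 'f') = CLOSURE({ [A → αX.β] : [A → α.Xβ] ∈ I, X = 'f' })

Items with dot before 'f', with the dot advanced:
  [X → . f X E] → [X → f . X E]
Closure of the advanced items:
  [X → f . X E] has the dot before X: add [X → . f X E], [X → . E]
  [X → . E] has the dot before E: add [E → . a f], [E → . f], [E → . P]
  [E → . P] has the dot before P: add [P → .]

GOTO = { [E → . P], [E → . a f], [E → . f], [P → .], [X → . E], [X → . f X E], [X → f . X E] }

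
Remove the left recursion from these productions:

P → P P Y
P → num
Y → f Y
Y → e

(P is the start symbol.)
P → num P'
P' → P Y P'
P' → ε
Y → f Y
Y → e

P is directly left-recursive. The standard transformation for
  A → A α₁ | ... | A α_m | β₁ | ... | β_n
is
  A  → β₁ A' | ... | β_n A'
  A' → α₁ A' | ... | α_m A' | ε

P → num becomes P → num P'
P → P P Y becomes P' → P Y P'
Add P' → ε

Productions for other non-terminals are unchanged:
  Y → f Y
  Y → e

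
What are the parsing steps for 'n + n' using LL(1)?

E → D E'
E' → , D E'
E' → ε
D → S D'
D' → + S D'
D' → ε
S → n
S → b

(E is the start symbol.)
LL(1) parsing maintains a stack (initially the start symbol over $) and the input. At each step: if the stack top is a terminal, match it against the current input token; if it is a non-terminal N, replace it with the RHS of M[N, lookahead] (the unique production whose predict set contains the lookahead).

Stack is shown with the top on the left.

Stack        Input    Action
----------------------------
E $          n + n $  output E → D E'
D E' $       n + n $  output D → S D'
S D' E' $    n + n $  output S → n
n D' E' $    n + n $  match 'n'
D' E' $      + n $    output D' → + S D'
+ S D' E' $  + n $    match '+'
S D' E' $    n $      output S → n
n D' E' $    n $      match 'n'
D' E' $      $        output D' → ε
E' $         $        output E' → ε
$            $        accept

The string is accepted.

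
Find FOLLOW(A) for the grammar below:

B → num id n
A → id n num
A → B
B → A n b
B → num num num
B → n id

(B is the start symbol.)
{ 'n' }

In B → A n b: A is followed by n b, add FIRST(n b) \ {ε} = { 'n' }

Taking the union: FOLLOW(A) = { 'n' }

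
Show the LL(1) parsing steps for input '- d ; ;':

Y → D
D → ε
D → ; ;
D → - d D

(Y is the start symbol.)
LL(1) parsing maintains a stack (initially the start symbol over $) and the input. At each step: if the stack top is a terminal, match it against the current input token; if it is a non-terminal N, replace it with the RHS of M[N, lookahead] (the unique production whose predict set contains the lookahead).

Stack is shown with the top on the left.

Stack    Input      Action
--------------------------
Y $      - d ; ; $  output Y → D
D $      - d ; ; $  output D → - d D
- d D $  - d ; ; $  match '-'
d D $    d ; ; $    match 'd'
D $      ; ; $      output D → ; ;
; ; $    ; ; $      match ';'
; $      ; $        match ';'
$        $          accept

The string is accepted.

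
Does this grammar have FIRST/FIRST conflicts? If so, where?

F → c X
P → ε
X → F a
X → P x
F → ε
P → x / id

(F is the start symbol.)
No FIRST/FIRST conflicts.

FIRST sets of the non-terminals at (or reachable through a nullable prefix from) the front of some alternative:
  FIRST(F) = { 'c', ε }
  FIRST(P) = { 'x', ε }

Productions for F:
  F → c X: FIRST = { 'c' }
  F → ε: FIRST = { ε }
Productions for P:
  P → ε: FIRST = { ε }
  P → x / id: FIRST = { 'x' }
Productions for X:
  X → F a: FIRST = { 'a', 'c' }
  X → P x: FIRST = { 'x' }

All alternatives of each non-terminal have pairwise disjoint FIRST sets.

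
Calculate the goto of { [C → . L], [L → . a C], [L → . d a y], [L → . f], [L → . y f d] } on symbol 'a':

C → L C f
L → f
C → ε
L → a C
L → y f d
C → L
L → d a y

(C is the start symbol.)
GOTO(I, 'a') = CLOSURE({ [A → αX.β] : [A → α.Xβ] ∈ I, X = 'a' })

Items with dot before 'a', with the dot advanced:
  [L → . a C] → [L → a . C]
Closure of the advanced items:
  [L → a . C] has the dot before C: add [C → . L C f], [C → .], [C → . L]
  [C → . L C f] has the dot before L: add [L → . f], [L → . a C], [L → . y f d], [L → . d a y]

GOTO = { [C → . L C f], [C → . L], [C → .], [L → . a C], [L → . d a y], [L → . f], [L → . y f d], [L → a . C] }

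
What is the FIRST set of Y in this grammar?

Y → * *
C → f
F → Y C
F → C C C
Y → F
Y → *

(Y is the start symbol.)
FIRST sets of the other non-terminals involved (by the same procedure, iterated to a fixed point):
  FIRST(F) = { '*', 'f' }

From Y → * *:
  - '*' is a terminal: add '*' and stop
From Y → F:
  - F is a non-terminal: add FIRST(F) \ {ε} = { '*', 'f' }
    F is not nullable, so stop
From Y → *:
  - '*' is a terminal: add '*' and stop

Collecting: FIRST(Y) = { '*', 'f' }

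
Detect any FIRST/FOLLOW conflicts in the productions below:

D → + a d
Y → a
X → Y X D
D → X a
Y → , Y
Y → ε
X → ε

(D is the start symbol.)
Yes. Y → a with FOLLOW(Y) on { 'a' }; Y → ',' Y with FOLLOW(Y) on { ',' }; X → Y X D with FOLLOW(X) on { '+', ',', 'a' }

A FIRST/FOLLOW conflict occurs when a non-terminal N has a nullable alternative N → β (β ⇒* ε) and another alternative N → α with FIRST(α) ∩ FOLLOW(N) ≠ ∅: on such a lookahead the parser cannot decide between expanding α and letting N vanish via β.

Nullable non-terminals: X, Y.
FIRST sets used below: FIRST(Y) = { ',', 'a', ε }, FIRST(X) = { '+', ',', 'a', ε }, FIRST(D) = { '+', ',', 'a' }

X: nullable alternative(s) X → ε; FOLLOW(X) = { '+', ',', 'a' }
  X → Y X D: FIRST \ {ε} = { '+', ',', 'a' } — overlaps FOLLOW(X) on { '+', ',', 'a' }: CONFLICT
  X → ε: FIRST \ {ε} = { } — this is the only nullable alternative, skip

Y: nullable alternative(s) Y → ε; FOLLOW(Y) = { '+', ',', 'a' }
  Y → a: FIRST \ {ε} = { 'a' } — overlaps FOLLOW(Y) on { 'a' }: CONFLICT
  Y → , Y: FIRST \ {ε} = { ',' } — overlaps FOLLOW(Y) on { ',' }: CONFLICT
  Y → ε: FIRST \ {ε} = { } — this is the only nullable alternative, skip

D has no nullable alternative, so no FIRST/FOLLOW check is needed there.

So the grammar has 3 FIRST/FOLLOW conflicts (marked CONFLICT above).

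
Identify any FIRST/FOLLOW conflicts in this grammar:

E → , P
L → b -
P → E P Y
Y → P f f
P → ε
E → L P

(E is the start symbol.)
Nullable non-terminals: P.
FIRST sets used below: FIRST(E) = { ',', 'b' }

P: nullable alternative(s) P → ε; FOLLOW(P) = { $, ',', 'b', 'f' }
  P → E P Y: FIRST \ {ε} = { ',', 'b' } — overlaps FOLLOW(P) on { ',', 'b' }: CONFLICT
  P → ε: FIRST \ {ε} = { } — this is the only nullable alternative, skip

E, L, Y have no nullable alternative, so no FIRST/FOLLOW check is needed there.

So the grammar has 1 FIRST/FOLLOW conflict (marked CONFLICT above).

Answer: Yes. P → E P Y with FOLLOW(P) on { ',', 'b' }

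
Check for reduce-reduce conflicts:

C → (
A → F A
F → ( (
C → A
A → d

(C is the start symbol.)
Augment with C' → C and build the canonical LR(0) collection (I0 = CLOSURE({[C' → . C]}), then GOTO on every symbol after a dot until no new states appear). It has 9 states:
  I0: { [A → . F A], [A → . d], [C → . (], [C → . A], [C' → . C], [F → . ( (] }  — shift
  I1: { [C → ( .], [F → ( . (] }  — shift, reduce
  I2: { [C → A .] }  — reduce
  I3: { [C' → C .] }  — accept
  I4: { [A → . F A], [A → . d], [A → F . A], [F → . ( (] }  — shift
  I5: { [A → d .] }  — reduce
  I6: { [F → ( . (] }  — shift
  I7: { [A → F A .] }  — reduce
  I8: { [F → ( ( .] }  — reduce

No state contains more than one complete item.

Answer: No reduce-reduce conflicts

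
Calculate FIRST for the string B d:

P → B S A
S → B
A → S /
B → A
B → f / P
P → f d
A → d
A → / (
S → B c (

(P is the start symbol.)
FIRST sets of the non-terminals involved (from the grammar, by fixed-point iteration):
  FIRST(B) = { '/', 'd', 'f' }

To compute FIRST(B d), process the symbols left to right:
Symbol B is a non-terminal. Add FIRST(B) \ {ε} = { '/', 'd', 'f' }
B is not nullable (ε ∉ FIRST(B)), so stop here.
FIRST(B d) = { '/', 'd', 'f' }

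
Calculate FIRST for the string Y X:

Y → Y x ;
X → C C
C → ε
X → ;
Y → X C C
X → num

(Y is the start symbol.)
{ ';', 'num', 'x', ε }

FIRST sets of the non-terminals involved (from the grammar, by fixed-point iteration):
  FIRST(Y) = { ';', 'num', 'x', ε }
  FIRST(X) = { ';', 'num', ε }

To compute FIRST(Y X), process the symbols left to right:
Symbol Y is a non-terminal. Add FIRST(Y) \ {ε} = { ';', 'num', 'x' }
Y is nullable (ε ∈ FIRST(Y)), continue to the next symbol.
Symbol X is a non-terminal. Add FIRST(X) \ {ε} = { ';', 'num' }
X is nullable (ε ∈ FIRST(X)), continue to the next symbol.
All symbols are nullable, so ε is in the result.
FIRST(Y X) = { ';', 'num', 'x', ε }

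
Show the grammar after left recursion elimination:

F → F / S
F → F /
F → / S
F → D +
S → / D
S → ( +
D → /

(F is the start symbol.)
F → / S F'
F → D + F'
F' → / S F'
F' → / F'
F' → ε
S → / D
S → ( +
D → /

F is directly left-recursive. The standard transformation for
  A → A α₁ | ... | A α_m | β₁ | ... | β_n
is
  A  → β₁ A' | ... | β_n A'
  A' → α₁ A' | ... | α_m A' | ε

F → / S becomes F → / S F'
F → D + becomes F → D + F'
F → F / S becomes F' → / S F'
F → F / becomes F' → / F'
Add F' → ε

Productions for other non-terminals are unchanged:
  S → / D
  S → ( +
  D → /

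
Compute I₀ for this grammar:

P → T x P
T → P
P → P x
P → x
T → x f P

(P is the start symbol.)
First, augment the grammar with P' → P
I₀ = CLOSURE({ [P' → . P] }):
  [P' → . P] has the dot before P: add [P → . T x P], [P → . P x], [P → . x]
  [P → . T x P] has the dot before T: add [T → . P], [T → . x f P]
No further items can be added.

I₀ = { [P → . P x], [P → . T x P], [P → . x], [P' → . P], [T → . P], [T → . x f P] }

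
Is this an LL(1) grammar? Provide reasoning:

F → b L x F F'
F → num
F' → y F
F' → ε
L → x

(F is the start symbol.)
No. Predict set conflict for F': { 'y' }

A grammar is LL(1) if for each non-terminal N with multiple productions, the predict sets of those productions are pairwise disjoint, where PREDICT(N → α) = (FIRST(α) \ {ε}) ∪ (FOLLOW(N) if α ⇒* ε).

Relevant sets:
  FOLLOW(F') = { $, 'y' }

For F:
  PREDICT(F → b L x F F') = { 'b' }
  PREDICT(F → num) = { 'num' }
For F':
  PREDICT(F' → y F) = { 'y' }
  PREDICT(F' → ε) = { $, 'y' }
L has a single production, so nothing to check there.

Conflict found: Predict set conflict for F': { 'y' }
The grammar is NOT LL(1).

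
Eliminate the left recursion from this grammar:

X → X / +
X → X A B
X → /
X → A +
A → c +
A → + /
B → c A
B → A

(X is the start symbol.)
X → / X'
X → A + X'
X' → / + X'
X' → A B X'
X' → ε
A → c +
A → + /
B → c A
B → A

X is directly left-recursive. The standard transformation for
  A → A α₁ | ... | A α_m | β₁ | ... | β_n
is
  A  → β₁ A' | ... | β_n A'
  A' → α₁ A' | ... | α_m A' | ε

X → / becomes X → / X'
X → A + becomes X → A + X'
X → X / + becomes X' → / + X'
X → X A B becomes X' → A B X'
Add X' → ε

Productions for other non-terminals are unchanged:
  A → c +
  A → + /
  B → c A
  B → A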